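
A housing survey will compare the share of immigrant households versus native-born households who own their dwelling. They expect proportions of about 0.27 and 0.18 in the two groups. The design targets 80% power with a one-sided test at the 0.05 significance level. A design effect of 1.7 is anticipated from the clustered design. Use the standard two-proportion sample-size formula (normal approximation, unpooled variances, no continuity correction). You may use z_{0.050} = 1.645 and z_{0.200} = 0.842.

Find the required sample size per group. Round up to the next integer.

n = 448 per group

n = (z_α + z_β)² · [p₁(1−p₁) + p₂(1−p₂)] / (p₁ − p₂)²
  = (1.645 + 0.842)² · (0.27·0.73 + 0.18·0.82) / (0.09)²
  = (2.487)² · (0.1971 + 0.1476) / 0.0081
  = 6.1852 · 0.3447 / 0.0081
  = 263.21
Design effect: 1.7 × 263.21 = 447.46.
Round up → n = 448 per group.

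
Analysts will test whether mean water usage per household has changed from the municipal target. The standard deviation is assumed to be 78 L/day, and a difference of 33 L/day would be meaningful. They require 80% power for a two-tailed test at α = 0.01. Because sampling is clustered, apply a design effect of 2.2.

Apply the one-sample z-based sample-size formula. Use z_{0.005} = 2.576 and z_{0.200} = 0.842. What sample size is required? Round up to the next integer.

n = 144

n = (z_{α/2} + z_β)² · σ² / δ²
  = (2.576 + 0.842)² · 78² / 33²
  = 11.6827 · 6084 / 1089
  = 65.27
Design effect: 2.2 × 65.27 = 143.59.
Round up → n = 144.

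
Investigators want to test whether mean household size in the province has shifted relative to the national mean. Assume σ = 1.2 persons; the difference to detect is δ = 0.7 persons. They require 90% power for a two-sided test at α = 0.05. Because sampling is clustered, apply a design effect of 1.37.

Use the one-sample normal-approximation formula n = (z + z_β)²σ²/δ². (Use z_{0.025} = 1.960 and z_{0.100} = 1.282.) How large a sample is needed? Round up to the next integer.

n = 43

n = (z_{α/2} + z_β)² · σ² / δ²
  = (1.960 + 1.282)² · 1.2² / 0.7²
  = 10.5106 · 1.44 / 0.49
  = 30.89
Design effect: 1.37 × 30.89 = 42.32.
Round up → n = 43.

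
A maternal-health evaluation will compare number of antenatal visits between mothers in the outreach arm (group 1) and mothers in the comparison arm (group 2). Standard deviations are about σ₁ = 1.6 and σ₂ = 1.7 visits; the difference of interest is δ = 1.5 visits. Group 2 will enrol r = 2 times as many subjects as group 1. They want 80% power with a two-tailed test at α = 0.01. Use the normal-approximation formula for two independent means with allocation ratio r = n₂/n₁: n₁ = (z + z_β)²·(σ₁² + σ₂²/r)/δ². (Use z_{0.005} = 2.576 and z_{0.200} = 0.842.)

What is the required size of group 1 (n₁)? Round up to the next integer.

n₁ = 21

n₁ = (z_{α/2} + z_β)² · (σ₁² + σ₂²/r) / δ²
   = (2.576 + 0.842)² · (1.6² + 1.7²/2) / 1.5²
   = 11.6827 · (2.56 + 1.445) / 2.25
   = 11.6827 · 4.005 / 2.25
   = 20.80
Round up → n₁ = 21; n₂ = r·n₁ = 2 × 21 = 42.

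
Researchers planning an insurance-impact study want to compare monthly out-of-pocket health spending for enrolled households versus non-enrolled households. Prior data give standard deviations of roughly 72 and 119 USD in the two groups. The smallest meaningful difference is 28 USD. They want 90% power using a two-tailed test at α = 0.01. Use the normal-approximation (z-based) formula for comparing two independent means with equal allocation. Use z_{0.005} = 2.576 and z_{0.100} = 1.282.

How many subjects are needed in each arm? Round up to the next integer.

n = (z_{α/2} + z_β)² · (σ₁² + σ₂²) / δ²
  = (2.576 + 1.282)² · (72² + 119² = 19345) / 28²
  = 14.8842 · 19345 / 784
  = 367.26
Round up → n = 368 per group.

n = 368 per group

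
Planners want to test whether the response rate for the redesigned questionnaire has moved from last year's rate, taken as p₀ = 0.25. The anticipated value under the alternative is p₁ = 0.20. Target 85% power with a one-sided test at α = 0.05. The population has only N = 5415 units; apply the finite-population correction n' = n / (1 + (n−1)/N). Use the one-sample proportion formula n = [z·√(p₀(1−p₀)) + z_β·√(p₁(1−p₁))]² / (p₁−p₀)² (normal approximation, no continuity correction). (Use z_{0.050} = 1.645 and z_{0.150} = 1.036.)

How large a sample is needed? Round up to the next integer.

n = 465

n = [z_α·√(p₀q₀) + z_β·√(p₁q₁)]² / (p₁ − p₀)²
  = [1.645·√(0.25·0.75) + 1.036·√(0.20·0.80)]² / (-0.05)²
  = [1.645·0.4330 + 1.036·0.4000]² / 0.0025
  = [1.1267]² / 0.0025
  = 507.79
Finite-population correction (N = 5415): 507.79 / (1 + (507.79 − 1)/5415) = 464.33.
Round up → n = 465.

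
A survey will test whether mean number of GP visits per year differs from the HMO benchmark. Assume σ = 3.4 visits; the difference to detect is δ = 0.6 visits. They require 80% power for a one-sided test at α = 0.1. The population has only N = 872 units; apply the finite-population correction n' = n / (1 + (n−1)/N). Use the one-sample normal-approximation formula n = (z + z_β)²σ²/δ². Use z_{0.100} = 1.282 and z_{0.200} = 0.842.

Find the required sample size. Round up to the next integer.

n = (z_α + z_β)² · σ² / δ²
  = (1.282 + 0.842)² · 3.4² / 0.6²
  = 4.5114 · 11.56 / 0.36
  = 144.87
Finite-population correction (N = 872): 144.87 / (1 + (144.87 − 1)/872) = 124.35.
Round up → n = 125.

n = 125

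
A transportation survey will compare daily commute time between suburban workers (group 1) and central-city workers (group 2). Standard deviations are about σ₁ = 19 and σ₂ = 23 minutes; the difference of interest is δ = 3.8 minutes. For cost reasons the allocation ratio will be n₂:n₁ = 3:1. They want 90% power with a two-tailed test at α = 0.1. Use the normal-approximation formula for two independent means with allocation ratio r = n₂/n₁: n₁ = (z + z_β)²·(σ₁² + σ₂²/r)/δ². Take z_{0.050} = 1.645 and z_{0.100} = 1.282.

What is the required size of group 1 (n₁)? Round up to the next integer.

n₁ = (z_{α/2} + z_β)² · (σ₁² + σ₂²/r) / δ²
   = (1.645 + 1.282)² · (19² + 23²/3) / 3.8²
   = 8.5673 · (361 + 176.3333) / 14.44
   = 8.5673 · 537.3333 / 14.44
   = 318.80
Round up → n₁ = 319; n₂ = r·n₁ = 3 × 319 = 957.

n₁ = 319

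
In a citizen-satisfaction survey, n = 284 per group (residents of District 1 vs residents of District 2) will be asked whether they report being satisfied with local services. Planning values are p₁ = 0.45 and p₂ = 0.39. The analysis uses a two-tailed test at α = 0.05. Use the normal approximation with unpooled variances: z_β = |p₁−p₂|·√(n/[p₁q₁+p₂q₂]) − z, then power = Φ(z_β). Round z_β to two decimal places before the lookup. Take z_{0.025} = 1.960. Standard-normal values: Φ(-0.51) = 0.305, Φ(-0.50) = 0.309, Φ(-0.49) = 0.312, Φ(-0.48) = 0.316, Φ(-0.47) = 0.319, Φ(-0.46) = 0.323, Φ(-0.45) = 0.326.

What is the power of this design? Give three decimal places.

Power ≈ 0.305

z_β = |p₁−p₂|·√(n/[p₁q₁+p₂q₂]) − z_{α/2}
    = 0.06 · √(284/0.4854) − 1.960
    = 0.06 · 24.1885 − 1.960
    = 1.4513 − 1.960 = -0.5087 → -0.51
Power = Φ(-0.51) = 0.305.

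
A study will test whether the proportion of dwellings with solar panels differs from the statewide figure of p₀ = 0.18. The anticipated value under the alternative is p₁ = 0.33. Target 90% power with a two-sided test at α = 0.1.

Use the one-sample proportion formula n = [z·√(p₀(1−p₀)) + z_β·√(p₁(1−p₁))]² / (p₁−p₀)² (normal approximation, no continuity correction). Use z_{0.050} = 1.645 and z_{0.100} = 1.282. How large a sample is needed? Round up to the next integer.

n = [z_{α/2}·√(p₀q₀) + z_β·√(p₁q₁)]² / (p₁ − p₀)²
  = [1.645·√(0.18·0.82) + 1.282·√(0.33·0.67)]² / (0.15)²
  = [1.645·0.3842 + 1.282·0.4702]² / 0.0225
  = [1.2348]² / 0.0225
  = 67.77
Round up → n = 68.

n = 68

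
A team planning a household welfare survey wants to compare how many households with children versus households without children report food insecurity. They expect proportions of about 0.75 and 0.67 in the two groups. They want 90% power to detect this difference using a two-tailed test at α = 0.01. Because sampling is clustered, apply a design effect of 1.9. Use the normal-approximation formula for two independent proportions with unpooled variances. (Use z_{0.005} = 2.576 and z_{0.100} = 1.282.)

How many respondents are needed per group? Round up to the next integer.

n = (z_{α/2} + z_β)² · [p₁(1−p₁) + p₂(1−p₂)] / (p₁ − p₂)²
  = (2.576 + 1.282)² · (0.75·0.25 + 0.67·0.33) / (0.08)²
  = (3.858)² · (0.1875 + 0.2211) / 0.0064
  = 14.8842 · 0.4086 / 0.0064
  = 950.26
Design effect: 1.9 × 950.26 = 1805.50.
Round up → n = 1806 per group.

n = 1806 per group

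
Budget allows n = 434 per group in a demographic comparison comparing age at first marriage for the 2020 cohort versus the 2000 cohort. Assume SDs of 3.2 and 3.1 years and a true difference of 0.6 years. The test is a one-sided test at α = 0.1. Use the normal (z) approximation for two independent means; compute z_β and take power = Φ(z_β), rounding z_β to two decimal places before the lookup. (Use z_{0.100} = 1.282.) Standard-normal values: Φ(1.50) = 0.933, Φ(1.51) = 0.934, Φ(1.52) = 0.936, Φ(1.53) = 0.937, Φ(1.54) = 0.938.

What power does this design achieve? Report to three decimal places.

Power ≈ 0.936

z_β = δ·√(n/(σ₁²+σ₂²)) − z_α
    = 0.6 · √(434/19.85) − 1.282
    = 0.6 · 4.67589 − 1.282
    = 2.8055 − 1.282 = 1.5235 → 1.52
Power = Φ(1.52) = 0.936.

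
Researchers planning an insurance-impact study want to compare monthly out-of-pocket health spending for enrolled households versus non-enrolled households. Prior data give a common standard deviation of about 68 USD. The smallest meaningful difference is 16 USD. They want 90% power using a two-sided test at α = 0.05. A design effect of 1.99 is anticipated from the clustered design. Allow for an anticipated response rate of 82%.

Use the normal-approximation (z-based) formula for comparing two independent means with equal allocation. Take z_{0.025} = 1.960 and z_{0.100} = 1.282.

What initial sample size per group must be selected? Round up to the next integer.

n = 922 per group

n = (z_{α/2} + z_β)² · (σ₁² + σ₂²) / δ²
  = (1.960 + 1.282)² · (2·68² = 9248) / 16²
  = 10.5106 · 9248 / 256
  = 379.69
Design effect: 1.99 × 379.69 = 755.59.
Adjust for 82% response: 755.59 / 0.82 = 921.45.
Round up → n = 922 per group.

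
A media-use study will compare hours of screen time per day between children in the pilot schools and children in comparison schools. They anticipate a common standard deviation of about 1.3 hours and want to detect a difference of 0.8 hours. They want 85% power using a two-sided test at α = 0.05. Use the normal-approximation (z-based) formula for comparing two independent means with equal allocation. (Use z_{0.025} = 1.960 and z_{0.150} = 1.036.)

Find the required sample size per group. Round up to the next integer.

n = (z_{α/2} + z_β)² · (σ₁² + σ₂²) / δ²
  = (1.960 + 1.036)² · (2·1.3² = 3.38) / 0.8²
  = 8.9760 · 3.38 / 0.64
  = 47.40
Round up → n = 48 per group.

n = 48 per group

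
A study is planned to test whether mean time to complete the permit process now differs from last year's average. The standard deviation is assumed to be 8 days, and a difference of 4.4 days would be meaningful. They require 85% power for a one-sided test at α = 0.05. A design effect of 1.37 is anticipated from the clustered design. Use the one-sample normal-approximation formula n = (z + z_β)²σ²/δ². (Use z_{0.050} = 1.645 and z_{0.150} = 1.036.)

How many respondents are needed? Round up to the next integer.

n = 33

n = (z_α + z_β)² · σ² / δ²
  = (1.645 + 1.036)² · 8² / 4.4²
  = 7.1878 · 64 / 19.36
  = 23.76
Design effect: 1.37 × 23.76 = 32.55.
Round up → n = 33.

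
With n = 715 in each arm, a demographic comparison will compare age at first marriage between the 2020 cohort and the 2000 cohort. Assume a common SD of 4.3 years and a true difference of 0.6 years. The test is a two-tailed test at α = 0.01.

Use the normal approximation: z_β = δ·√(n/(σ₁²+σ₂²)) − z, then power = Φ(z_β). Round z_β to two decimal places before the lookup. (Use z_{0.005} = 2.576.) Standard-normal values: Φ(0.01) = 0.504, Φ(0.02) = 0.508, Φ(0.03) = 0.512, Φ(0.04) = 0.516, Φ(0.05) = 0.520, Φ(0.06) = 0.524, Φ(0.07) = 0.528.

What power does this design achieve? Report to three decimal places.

z_β = δ·√(n/(σ₁²+σ₂²)) − z_{α/2}
    = 0.6 · √(715/36.98) − 2.576
    = 0.6 · 4.39713 − 2.576
    = 2.6383 − 2.576 = 0.0623 → 0.06
Power = Φ(0.06) = 0.524.

Power ≈ 0.524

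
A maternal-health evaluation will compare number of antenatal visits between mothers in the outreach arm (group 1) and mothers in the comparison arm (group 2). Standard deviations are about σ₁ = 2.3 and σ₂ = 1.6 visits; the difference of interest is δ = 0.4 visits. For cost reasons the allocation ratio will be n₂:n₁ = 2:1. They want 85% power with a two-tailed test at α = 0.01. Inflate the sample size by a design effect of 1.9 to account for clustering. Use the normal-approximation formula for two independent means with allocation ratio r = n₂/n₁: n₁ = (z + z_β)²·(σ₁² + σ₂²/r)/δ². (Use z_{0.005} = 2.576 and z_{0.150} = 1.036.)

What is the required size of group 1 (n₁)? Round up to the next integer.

n₁ = 1018

n₁ = (z_{α/2} + z_β)² · (σ₁² + σ₂²/r) / δ²
   = (2.576 + 1.036)² · (2.3² + 1.6²/2) / 0.4²
   = 13.0465 · (5.29 + 1.28) / 0.16
   = 13.0465 · 6.57 / 0.16
   = 535.72
Design effect: 1.9 × 535.72 = 1017.88.
Round up → n₁ = 1018; n₂ = r·n₁ = 2 × 1018 = 2036.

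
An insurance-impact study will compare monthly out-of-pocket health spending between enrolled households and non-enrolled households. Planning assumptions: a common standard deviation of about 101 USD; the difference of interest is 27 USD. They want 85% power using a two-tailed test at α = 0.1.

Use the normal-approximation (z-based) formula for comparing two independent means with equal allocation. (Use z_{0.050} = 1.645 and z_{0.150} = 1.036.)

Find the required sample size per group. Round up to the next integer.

n = 202 per group

n = (z_{α/2} + z_β)² · (σ₁² + σ₂²) / δ²
  = (1.645 + 1.036)² · (2·101² = 20402) / 27²
  = 7.1878 · 20402 / 729
  = 201.16
Round up → n = 202 per group.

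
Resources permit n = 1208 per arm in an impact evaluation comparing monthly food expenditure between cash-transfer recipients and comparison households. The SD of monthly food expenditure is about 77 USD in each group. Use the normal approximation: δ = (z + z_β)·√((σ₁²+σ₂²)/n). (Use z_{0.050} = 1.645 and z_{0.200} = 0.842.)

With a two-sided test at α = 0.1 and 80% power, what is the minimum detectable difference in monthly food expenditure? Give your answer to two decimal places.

Minimum detectable difference ≈ 7.79 USD

δ = (z_{α/2} + z_β) · √((σ₁²+σ₂²)/n)
  = (1.645 + 0.842) · √(11858/1208)
  = 2.487 · √9.8162
  = 2.487 · 3.1331
  = 7.7920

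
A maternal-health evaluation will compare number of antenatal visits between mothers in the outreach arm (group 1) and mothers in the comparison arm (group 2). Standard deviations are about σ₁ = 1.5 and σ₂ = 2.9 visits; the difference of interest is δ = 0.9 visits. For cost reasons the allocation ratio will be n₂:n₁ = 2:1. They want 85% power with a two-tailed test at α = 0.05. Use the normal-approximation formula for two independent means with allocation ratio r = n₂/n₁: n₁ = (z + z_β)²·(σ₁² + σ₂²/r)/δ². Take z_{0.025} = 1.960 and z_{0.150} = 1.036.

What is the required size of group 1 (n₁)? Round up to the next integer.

n₁ = (z_{α/2} + z_β)² · (σ₁² + σ₂²/r) / δ²
   = (1.960 + 1.036)² · (1.5² + 2.9²/2) / 0.9²
   = 8.9760 · (2.25 + 4.205) / 0.81
   = 8.9760 · 6.455 / 0.81
   = 71.53
Round up → n₁ = 72; n₂ = r·n₁ = 2 × 72 = 144.

n₁ = 72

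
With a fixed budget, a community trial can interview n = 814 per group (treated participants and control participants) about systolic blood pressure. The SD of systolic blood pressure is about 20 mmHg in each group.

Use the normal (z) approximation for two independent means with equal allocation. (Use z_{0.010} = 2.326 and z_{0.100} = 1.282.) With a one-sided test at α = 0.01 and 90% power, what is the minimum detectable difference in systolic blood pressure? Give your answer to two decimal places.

Minimum detectable difference ≈ 3.58 mmHg

δ = (z_α + z_β) · √((σ₁²+σ₂²)/n)
  = (2.326 + 1.282) · √(800/814)
  = 3.608 · √0.9828
  = 3.608 · 0.9914
  = 3.5768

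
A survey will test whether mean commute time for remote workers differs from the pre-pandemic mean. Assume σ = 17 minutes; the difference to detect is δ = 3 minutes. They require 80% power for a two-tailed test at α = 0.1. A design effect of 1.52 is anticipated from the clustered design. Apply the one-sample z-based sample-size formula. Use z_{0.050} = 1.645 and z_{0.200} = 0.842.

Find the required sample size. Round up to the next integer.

n = 302

n = (z_{α/2} + z_β)² · σ² / δ²
  = (1.645 + 0.842)² · 17² / 3²
  = 6.1852 · 289 / 9
  = 198.61
Design effect: 1.52 × 198.61 = 301.89.
Round up → n = 302.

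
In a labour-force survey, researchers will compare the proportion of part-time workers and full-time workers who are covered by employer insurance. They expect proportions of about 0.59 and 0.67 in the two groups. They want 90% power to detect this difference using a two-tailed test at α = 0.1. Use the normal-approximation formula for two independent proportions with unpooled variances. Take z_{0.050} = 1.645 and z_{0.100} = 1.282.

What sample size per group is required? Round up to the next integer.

n = 620 per group

n = (z_{α/2} + z_β)² · [p₁(1−p₁) + p₂(1−p₂)] / (p₁ − p₂)²
  = (1.645 + 1.282)² · (0.59·0.41 + 0.67·0.33) / (-0.08)²
  = (2.927)² · (0.2419 + 0.2211) / 0.0064
  = 8.5673 · 0.4630 / 0.0064
  = 619.79
Round up → n = 620 per group.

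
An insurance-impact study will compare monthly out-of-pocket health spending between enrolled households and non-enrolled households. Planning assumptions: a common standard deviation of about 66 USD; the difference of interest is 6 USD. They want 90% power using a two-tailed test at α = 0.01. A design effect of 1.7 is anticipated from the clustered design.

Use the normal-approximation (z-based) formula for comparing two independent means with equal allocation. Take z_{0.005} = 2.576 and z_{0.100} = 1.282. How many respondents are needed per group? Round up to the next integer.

n = (z_{α/2} + z_β)² · (σ₁² + σ₂²) / δ²
  = (2.576 + 1.282)² · (2·66² = 8712) / 6²
  = 14.8842 · 8712 / 36
  = 3601.97
Design effect: 1.7 × 3601.97 = 6123.35.
Round up → n = 6124 per group.

n = 6124 per group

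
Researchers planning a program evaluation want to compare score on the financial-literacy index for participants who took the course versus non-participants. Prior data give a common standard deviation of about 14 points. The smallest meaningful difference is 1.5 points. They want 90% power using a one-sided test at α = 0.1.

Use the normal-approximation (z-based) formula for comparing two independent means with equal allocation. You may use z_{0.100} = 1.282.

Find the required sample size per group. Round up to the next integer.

n = (z_α + z_β)² · (σ₁² + σ₂²) / δ²
  = (1.282 + 1.282)² · (2·14² = 392) / 1.5²
  = 6.5741 · 392 / 2.25
  = 1145.35
Round up → n = 1146 per group.

n = 1146 per group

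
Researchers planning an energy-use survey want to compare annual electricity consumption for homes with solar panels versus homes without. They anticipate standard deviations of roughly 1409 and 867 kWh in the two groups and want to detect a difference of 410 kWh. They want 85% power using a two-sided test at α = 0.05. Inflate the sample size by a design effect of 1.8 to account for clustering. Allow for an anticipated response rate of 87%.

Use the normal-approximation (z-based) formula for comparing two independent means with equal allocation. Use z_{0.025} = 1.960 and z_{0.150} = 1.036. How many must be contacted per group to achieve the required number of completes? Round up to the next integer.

n = (z_{α/2} + z_β)² · (σ₁² + σ₂²) / δ²
  = (1.960 + 1.036)² · (1409² + 867² = 2736970) / 410²
  = 8.9760 · 2736970 / 168100
  = 146.15
Design effect: 1.8 × 146.15 = 263.06.
Adjust for 87% response: 263.06 / 0.87 = 302.37.
Round up → n = 303 per group.

n = 303 per group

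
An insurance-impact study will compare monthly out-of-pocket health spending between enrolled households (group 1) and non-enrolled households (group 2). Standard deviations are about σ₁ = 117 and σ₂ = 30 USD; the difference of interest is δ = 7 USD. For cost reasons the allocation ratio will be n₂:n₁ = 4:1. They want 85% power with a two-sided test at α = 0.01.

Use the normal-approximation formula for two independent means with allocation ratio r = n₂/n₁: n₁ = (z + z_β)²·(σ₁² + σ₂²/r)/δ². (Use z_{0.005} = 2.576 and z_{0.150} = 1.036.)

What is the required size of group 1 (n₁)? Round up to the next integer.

n₁ = (z_{α/2} + z_β)² · (σ₁² + σ₂²/r) / δ²
   = (2.576 + 1.036)² · (117² + 30²/4) / 7²
   = 13.0465 · (13689 + 225) / 49
   = 13.0465 · 13914 / 49
   = 3704.69
Round up → n₁ = 3705; n₂ = r·n₁ = 4 × 3705 = 14820.

n₁ = 3705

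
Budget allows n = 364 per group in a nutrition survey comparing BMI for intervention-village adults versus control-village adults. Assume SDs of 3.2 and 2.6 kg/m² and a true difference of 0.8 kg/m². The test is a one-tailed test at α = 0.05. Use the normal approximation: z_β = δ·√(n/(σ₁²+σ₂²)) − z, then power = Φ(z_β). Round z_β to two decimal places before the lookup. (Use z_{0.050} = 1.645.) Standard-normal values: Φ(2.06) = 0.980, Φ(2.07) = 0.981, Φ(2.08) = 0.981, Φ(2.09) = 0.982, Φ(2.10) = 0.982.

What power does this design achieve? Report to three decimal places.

z_β = δ·√(n/(σ₁²+σ₂²)) − z_α
    = 0.8 · √(364/17) − 1.645
    = 0.8 · 4.62728 − 1.645
    = 3.7018 − 1.645 = 2.0568 → 2.06
Power = Φ(2.06) = 0.980.

Power ≈ 0.980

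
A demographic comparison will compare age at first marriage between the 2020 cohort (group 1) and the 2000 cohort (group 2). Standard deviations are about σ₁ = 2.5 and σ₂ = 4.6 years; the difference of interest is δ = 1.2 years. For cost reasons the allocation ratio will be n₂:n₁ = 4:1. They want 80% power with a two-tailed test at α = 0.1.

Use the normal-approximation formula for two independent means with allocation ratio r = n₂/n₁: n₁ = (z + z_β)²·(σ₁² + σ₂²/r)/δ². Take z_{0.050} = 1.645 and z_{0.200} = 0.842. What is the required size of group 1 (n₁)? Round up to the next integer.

n₁ = (z_{α/2} + z_β)² · (σ₁² + σ₂²/r) / δ²
   = (1.645 + 0.842)² · (2.5² + 4.6²/4) / 1.2²
   = 6.1852 · (6.25 + 5.29) / 1.44
   = 6.1852 · 11.54 / 1.44
   = 49.57
Round up → n₁ = 50; n₂ = r·n₁ = 4 × 50 = 200.

n₁ = 50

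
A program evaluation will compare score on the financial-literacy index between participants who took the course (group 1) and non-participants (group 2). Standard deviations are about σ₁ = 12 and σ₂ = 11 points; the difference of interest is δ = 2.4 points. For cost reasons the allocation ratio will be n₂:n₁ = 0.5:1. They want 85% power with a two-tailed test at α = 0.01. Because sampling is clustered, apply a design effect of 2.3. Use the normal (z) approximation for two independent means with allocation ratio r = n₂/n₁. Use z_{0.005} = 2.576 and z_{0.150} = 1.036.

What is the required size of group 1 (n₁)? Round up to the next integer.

n₁ = (z_{α/2} + z_β)² · (σ₁² + σ₂²/r) / δ²
   = (2.576 + 1.036)² · (12² + 11²/0.5) / 2.4²
   = 13.0465 · (144 + 242) / 5.76
   = 13.0465 · 386 / 5.76
   = 874.30
Design effect: 2.3 × 874.30 = 2010.89.
Round up → n₁ = 2011; n₂ = r·n₁ = 0.5 × 2011 = 1006.

n₁ = 2011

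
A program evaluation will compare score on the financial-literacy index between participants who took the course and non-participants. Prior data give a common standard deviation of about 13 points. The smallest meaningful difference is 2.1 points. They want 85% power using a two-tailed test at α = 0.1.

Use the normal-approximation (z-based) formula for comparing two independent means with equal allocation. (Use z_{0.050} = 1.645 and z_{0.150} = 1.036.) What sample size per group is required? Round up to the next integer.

n = (z_{α/2} + z_β)² · (σ₁² + σ₂²) / δ²
  = (1.645 + 1.036)² · (2·13² = 338) / 2.1²
  = 7.1878 · 338 / 4.41
  = 550.90
Round up → n = 551 per group.

n = 551 per group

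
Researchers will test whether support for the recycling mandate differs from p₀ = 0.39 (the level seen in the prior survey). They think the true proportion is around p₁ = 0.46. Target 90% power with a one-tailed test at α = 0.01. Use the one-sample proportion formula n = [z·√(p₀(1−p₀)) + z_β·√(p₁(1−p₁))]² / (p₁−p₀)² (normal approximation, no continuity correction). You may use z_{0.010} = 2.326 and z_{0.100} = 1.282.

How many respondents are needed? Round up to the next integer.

n = 642

n = [z_α·√(p₀q₀) + z_β·√(p₁q₁)]² / (p₁ − p₀)²
  = [2.326·√(0.39·0.61) + 1.282·√(0.46·0.54)]² / (0.07)²
  = [2.326·0.4877 + 1.282·0.4984]² / 0.0049
  = [1.7735]² / 0.0049
  = 641.86
Round up → n = 642.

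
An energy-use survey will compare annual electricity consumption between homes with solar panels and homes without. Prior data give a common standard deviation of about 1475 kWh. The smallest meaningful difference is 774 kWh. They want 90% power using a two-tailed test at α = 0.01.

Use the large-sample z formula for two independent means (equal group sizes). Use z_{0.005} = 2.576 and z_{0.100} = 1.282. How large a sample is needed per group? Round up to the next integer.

n = (z_{α/2} + z_β)² · (σ₁² + σ₂²) / δ²
  = (2.576 + 1.282)² · (2·1475² = 4351250) / 774²
  = 14.8842 · 4351250 / 599076
  = 108.11
Round up → n = 109 per group.

n = 109 per group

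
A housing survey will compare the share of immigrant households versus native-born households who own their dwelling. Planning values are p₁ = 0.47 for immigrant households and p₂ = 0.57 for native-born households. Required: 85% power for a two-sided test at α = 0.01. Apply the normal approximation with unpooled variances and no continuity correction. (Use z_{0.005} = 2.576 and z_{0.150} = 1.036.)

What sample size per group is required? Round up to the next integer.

n = 645 per group

n = (z_{α/2} + z_β)² · [p₁(1−p₁) + p₂(1−p₂)] / (p₁ − p₂)²
  = (2.576 + 1.036)² · (0.47·0.53 + 0.57·0.43) / (-0.10)²
  = (3.612)² · (0.2491 + 0.2451) / 0.0100
  = 13.0465 · 0.4942 / 0.0100
  = 644.76
Round up → n = 645 per group.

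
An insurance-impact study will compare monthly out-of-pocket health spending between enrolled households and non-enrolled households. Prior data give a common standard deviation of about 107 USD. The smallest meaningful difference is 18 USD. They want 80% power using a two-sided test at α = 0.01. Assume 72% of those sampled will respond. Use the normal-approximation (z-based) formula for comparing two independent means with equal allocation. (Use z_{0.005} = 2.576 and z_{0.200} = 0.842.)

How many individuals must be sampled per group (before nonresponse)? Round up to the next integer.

n = 1147 per group

n = (z_{α/2} + z_β)² · (σ₁² + σ₂²) / δ²
  = (2.576 + 0.842)² · (2·107² = 22898) / 18²
  = 11.6827 · 22898 / 324
  = 825.65
Adjust for 72% response: 825.65 / 0.72 = 1146.74.
Round up → n = 1147 per group.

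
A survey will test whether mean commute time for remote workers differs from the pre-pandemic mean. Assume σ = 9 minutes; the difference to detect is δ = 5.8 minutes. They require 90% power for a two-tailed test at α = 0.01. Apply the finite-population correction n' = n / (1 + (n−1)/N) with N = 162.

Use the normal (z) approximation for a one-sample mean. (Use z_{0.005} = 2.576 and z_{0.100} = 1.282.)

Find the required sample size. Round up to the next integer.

n = (z_{α/2} + z_β)² · σ² / δ²
  = (2.576 + 1.282)² · 9² / 5.8²
  = 14.8842 · 81 / 33.64
  = 35.84
Finite-population correction (N = 162): 35.84 / (1 + (35.84 − 1)/162) = 29.50.
Round up → n = 30.

n = 30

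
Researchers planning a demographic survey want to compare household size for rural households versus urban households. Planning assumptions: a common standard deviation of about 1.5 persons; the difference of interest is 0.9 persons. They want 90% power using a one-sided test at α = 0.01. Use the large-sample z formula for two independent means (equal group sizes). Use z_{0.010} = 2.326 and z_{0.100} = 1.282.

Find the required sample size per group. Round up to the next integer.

n = (z_α + z_β)² · (σ₁² + σ₂²) / δ²
  = (2.326 + 1.282)² · (2·1.5² = 4.5) / 0.9²
  = 13.0177 · 4.5 / 0.81
  = 72.32
Round up → n = 73 per group.

n = 73 per group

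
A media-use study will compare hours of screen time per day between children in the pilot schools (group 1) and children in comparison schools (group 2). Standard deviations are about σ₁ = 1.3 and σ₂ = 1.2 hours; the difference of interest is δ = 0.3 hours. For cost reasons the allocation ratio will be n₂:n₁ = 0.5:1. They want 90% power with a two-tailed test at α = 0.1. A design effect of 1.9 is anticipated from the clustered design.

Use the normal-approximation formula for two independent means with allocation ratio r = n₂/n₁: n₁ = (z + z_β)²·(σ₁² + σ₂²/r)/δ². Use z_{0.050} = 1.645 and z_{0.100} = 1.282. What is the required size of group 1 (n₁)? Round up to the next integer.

n₁ = 827

n₁ = (z_{α/2} + z_β)² · (σ₁² + σ₂²/r) / δ²
   = (1.645 + 1.282)² · (1.3² + 1.2²/0.5) / 0.3²
   = 8.5673 · (1.69 + 2.88) / 0.09
   = 8.5673 · 4.57 / 0.09
   = 435.03
Design effect: 1.9 × 435.03 = 826.56.
Round up → n₁ = 827; n₂ = r·n₁ = 0.5 × 827 = 414.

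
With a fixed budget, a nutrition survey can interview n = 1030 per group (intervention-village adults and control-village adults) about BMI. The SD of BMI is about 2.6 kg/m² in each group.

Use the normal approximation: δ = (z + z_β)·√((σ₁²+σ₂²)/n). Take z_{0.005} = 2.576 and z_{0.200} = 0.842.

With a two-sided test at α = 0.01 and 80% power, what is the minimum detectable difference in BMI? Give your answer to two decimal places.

δ = (z_{α/2} + z_β) · √((σ₁²+σ₂²)/n)
  = (2.576 + 0.842) · √(13.52/1030)
  = 3.418 · √0.01313
  = 3.418 · 0.1146
  = 0.3916

Minimum detectable difference ≈ 0.39 kg/m²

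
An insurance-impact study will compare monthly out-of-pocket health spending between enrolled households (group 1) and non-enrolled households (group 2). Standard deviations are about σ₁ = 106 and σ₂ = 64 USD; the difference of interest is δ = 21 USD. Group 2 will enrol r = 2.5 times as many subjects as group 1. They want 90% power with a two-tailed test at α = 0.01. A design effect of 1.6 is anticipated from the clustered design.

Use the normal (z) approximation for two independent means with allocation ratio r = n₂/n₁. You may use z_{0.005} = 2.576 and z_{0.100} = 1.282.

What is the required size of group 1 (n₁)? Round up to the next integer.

n₁ = 696

n₁ = (z_{α/2} + z_β)² · (σ₁² + σ₂²/r) / δ²
   = (2.576 + 1.282)² · (106² + 64²/2.5) / 21²
   = 14.8842 · (11236 + 1638.4) / 441
   = 14.8842 · 12874.4 / 441
   = 434.52
Design effect: 1.6 × 434.52 = 695.24.
Round up → n₁ = 696; n₂ = r·n₁ = 2.5 × 696 = 1740.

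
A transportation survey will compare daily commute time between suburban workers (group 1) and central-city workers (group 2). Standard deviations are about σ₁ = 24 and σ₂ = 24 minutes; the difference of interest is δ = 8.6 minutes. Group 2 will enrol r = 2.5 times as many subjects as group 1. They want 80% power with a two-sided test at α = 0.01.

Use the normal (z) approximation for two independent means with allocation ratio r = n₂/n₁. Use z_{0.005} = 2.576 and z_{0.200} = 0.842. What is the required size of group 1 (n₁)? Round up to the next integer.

n₁ = 128

n₁ = (z_{α/2} + z_β)² · (σ₁² + σ₂²/r) / δ²
   = (2.576 + 0.842)² · (24² + 24²/2.5) / 8.6²
   = 11.6827 · (576 + 230.4) / 73.96
   = 11.6827 · 806.4 / 73.96
   = 127.38
Round up → n₁ = 128; n₂ = r·n₁ = 2.5 × 128 = 320.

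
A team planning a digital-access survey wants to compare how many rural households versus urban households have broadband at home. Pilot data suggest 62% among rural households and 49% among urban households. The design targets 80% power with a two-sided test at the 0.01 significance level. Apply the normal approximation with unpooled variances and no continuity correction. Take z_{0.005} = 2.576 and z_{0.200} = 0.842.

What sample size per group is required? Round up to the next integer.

n = (z_{α/2} + z_β)² · [p₁(1−p₁) + p₂(1−p₂)] / (p₁ − p₂)²
  = (2.576 + 0.842)² · (0.62·0.38 + 0.49·0.51) / (0.13)²
  = (3.418)² · (0.2356 + 0.2499) / 0.0169
  = 11.6827 · 0.4855 / 0.0169
  = 335.62
Round up → n = 336 per group.

n = 336 per group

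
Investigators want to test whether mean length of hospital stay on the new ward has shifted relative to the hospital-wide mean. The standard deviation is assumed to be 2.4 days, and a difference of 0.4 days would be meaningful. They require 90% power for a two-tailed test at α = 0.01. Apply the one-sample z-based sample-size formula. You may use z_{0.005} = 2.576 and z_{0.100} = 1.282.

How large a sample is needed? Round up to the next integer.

n = 536

n = (z_{α/2} + z_β)² · σ² / δ²
  = (2.576 + 1.282)² · 2.4² / 0.4²
  = 14.8842 · 5.76 / 0.16
  = 535.83
Round up → n = 536.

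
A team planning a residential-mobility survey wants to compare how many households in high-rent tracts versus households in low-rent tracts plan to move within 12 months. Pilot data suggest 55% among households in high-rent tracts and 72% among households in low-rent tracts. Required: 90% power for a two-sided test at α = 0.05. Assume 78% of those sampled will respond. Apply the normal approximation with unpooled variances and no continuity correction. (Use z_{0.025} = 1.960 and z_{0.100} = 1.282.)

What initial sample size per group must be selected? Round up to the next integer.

n = (z_{α/2} + z_β)² · [p₁(1−p₁) + p₂(1−p₂)] / (p₁ − p₂)²
  = (1.960 + 1.282)² · (0.55·0.45 + 0.72·0.28) / (-0.17)²
  = (3.242)² · (0.2475 + 0.2016) / 0.0289
  = 10.5106 · 0.4491 / 0.0289
  = 163.33
Adjust for 78% response: 163.33 / 0.78 = 209.40.
Round up → n = 210 per group.

n = 210 per group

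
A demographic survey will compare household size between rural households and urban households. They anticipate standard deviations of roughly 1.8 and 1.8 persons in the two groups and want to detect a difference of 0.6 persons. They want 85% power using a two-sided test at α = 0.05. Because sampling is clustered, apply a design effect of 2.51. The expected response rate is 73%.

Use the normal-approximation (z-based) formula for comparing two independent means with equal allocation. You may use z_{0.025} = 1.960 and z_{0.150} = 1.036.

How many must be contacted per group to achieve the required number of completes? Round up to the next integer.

n = 556 per group

n = (z_{α/2} + z_β)² · (σ₁² + σ₂²) / δ²
  = (1.960 + 1.036)² · (1.8² + 1.8² = 6.48) / 0.6²
  = 8.9760 · 6.48 / 0.36
  = 161.57
Design effect: 2.51 × 161.57 = 405.54.
Adjust for 73% response: 405.54 / 0.73 = 555.53.
Round up → n = 556 per group.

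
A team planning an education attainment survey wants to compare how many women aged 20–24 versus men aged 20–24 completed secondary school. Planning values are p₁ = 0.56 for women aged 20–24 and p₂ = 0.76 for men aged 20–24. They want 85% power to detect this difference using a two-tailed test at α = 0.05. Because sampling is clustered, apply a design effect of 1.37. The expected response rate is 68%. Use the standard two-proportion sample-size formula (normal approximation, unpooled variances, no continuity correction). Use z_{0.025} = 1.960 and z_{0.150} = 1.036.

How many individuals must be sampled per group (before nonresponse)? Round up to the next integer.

n = 194 per group

n = (z_{α/2} + z_β)² · [p₁(1−p₁) + p₂(1−p₂)] / (p₁ − p₂)²
  = (1.960 + 1.036)² · (0.56·0.44 + 0.76·0.24) / (-0.20)²
  = (2.996)² · (0.2464 + 0.1824) / 0.0400
  = 8.9760 · 0.4288 / 0.0400
  = 96.22
Design effect: 1.37 × 96.22 = 131.83.
Adjust for 68% response: 131.83 / 0.68 = 193.86.
Round up → n = 194 per group.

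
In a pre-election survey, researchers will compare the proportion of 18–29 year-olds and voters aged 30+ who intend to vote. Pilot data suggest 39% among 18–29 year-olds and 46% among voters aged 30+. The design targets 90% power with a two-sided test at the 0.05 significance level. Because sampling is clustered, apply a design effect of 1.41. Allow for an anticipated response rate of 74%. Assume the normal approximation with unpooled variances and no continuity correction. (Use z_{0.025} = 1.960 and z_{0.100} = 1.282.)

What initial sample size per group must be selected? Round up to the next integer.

n = (z_{α/2} + z_β)² · [p₁(1−p₁) + p₂(1−p₂)] / (p₁ − p₂)²
  = (1.960 + 1.282)² · (0.39·0.61 + 0.46·0.54) / (-0.07)²
  = (3.242)² · (0.2379 + 0.2484) / 0.0049
  = 10.5106 · 0.4863 / 0.0049
  = 1043.12
Design effect: 1.41 × 1043.12 = 1470.80.
Adjust for 74% response: 1470.80 / 0.74 = 1987.57.
Round up → n = 1988 per group.

n = 1988 per group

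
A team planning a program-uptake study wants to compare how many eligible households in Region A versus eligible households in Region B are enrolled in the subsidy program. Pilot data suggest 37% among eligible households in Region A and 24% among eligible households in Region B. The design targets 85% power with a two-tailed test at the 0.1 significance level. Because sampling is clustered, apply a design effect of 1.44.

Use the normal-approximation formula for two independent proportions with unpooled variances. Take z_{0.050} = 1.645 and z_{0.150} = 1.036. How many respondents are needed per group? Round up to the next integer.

n = (z_{α/2} + z_β)² · [p₁(1−p₁) + p₂(1−p₂)] / (p₁ − p₂)²
  = (1.645 + 1.036)² · (0.37·0.63 + 0.24·0.76) / (0.13)²
  = (2.681)² · (0.2331 + 0.1824) / 0.0169
  = 7.1878 · 0.4155 / 0.0169
  = 176.72
Design effect: 1.44 × 176.72 = 254.47.
Round up → n = 255 per group.

n = 255 per group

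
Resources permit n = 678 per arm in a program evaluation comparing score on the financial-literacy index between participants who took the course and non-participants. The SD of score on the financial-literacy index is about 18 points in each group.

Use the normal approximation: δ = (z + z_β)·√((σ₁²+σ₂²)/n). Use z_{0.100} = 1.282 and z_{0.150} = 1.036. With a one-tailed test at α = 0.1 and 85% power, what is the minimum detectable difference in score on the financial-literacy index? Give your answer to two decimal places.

Minimum detectable difference ≈ 2.27 points

δ = (z_α + z_β) · √((σ₁²+σ₂²)/n)
  = (1.282 + 1.036) · √(648/678)
  = 2.318 · √0.95575
  = 2.318 · 0.9776
  = 2.2661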